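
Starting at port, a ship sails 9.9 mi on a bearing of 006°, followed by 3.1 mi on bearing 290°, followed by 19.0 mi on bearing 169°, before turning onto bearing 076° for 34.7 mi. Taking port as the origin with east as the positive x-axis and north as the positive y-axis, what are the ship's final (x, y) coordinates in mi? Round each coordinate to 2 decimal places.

Leg 1 (006°, 9.9 mi): east 9.9 sin 6° = 1.03, north 9.9 cos 6° = 9.85
Leg 2 (290°, 3.1 mi): east 3.1 sin 290° = -2.91, north 3.1 cos 290° = 1.06
Leg 3 (169°, 19.0 mi): east 19.0 sin 169° = 3.63, north 19.0 cos 169° = -18.65
Leg 4 (076°, 34.7 mi): east 34.7 sin 76° = 33.67, north 34.7 cos 76° = 8.39
Summing: 35.42 mi east, 0.65 mi north → (35.42, 0.65).

(35.42, 0.65)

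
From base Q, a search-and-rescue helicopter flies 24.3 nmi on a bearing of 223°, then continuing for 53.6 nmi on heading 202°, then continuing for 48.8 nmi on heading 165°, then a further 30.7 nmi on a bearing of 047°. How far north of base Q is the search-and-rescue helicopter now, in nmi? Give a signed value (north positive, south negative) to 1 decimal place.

-93.7 nmi

Leg 1 (223°, 24.3 nmi): east 24.3 sin 223° = -16.57, north 24.3 cos 223° = -17.77
Leg 2 (202°, 53.6 nmi): east 53.6 sin 202° = -20.08, north 53.6 cos 202° = -49.70
Leg 3 (165°, 48.8 nmi): east 48.8 sin 165° = 12.63, north 48.8 cos 165° = -47.14
Leg 4 (047°, 30.7 nmi): east 30.7 sin 47° = 22.45, north 30.7 cos 47° = 20.94
Net north component: -93.67 nmi.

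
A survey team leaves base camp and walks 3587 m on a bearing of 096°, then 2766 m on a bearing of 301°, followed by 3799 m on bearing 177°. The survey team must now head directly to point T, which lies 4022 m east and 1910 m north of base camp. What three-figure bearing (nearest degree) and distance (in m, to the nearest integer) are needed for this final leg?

029°, 5344 m

Leg 1 (096°, 3587 m): east 3587 sin 96° = 3567.35, north 3587 cos 96° = -374.94
Leg 2 (301°, 2766 m): east 2766 sin 301° = -2370.92, north 2766 cos 301° = 1424.60
Leg 3 (177°, 3799 m): east 3799 sin 177° = 198.82, north 3799 cos 177° = -3793.79
Current position: (1395.25, -2744.14). Target: (4022, 1910). Remaining: Δeast = 2626.75, Δnorth = 4654.14.
Bearing = atan2(2626.75, 4654.14) mod 360° = 29.44°; distance = √((2626.75)² + (4654.14)²) = 5344.236 m.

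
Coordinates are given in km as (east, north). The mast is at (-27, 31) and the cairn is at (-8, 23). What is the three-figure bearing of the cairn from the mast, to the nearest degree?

Δeast = -8 − -27 = 19.00; Δnorth = 23 − 31 = -8.00.
Bearing = atan2(Δeast, Δnorth) mod 360° = 112.83° ≈ 113°.

113°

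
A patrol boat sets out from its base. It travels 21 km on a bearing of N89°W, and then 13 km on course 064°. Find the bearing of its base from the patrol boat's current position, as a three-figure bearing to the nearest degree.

123°

Leg 1 (N89°W, 21 km): east 21 sin 271° = -21.00, north 21 cos 271° = 0.37
Leg 2 (064°, 13 km): east 13 sin 64° = 11.68, north 13 cos 64° = 5.70
Net displacement: -9.31 east, 6.07 north. Direction back to start is (9.31, -6.07): bearing = atan2(9.31, -6.07) mod 360° = 123.08° ≈ 123°.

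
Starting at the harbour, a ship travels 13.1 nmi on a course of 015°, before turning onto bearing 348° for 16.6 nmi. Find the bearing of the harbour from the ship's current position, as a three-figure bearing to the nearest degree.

Leg 1 (015°, 13.1 nmi): east 13.1 sin 15° = 3.39, north 13.1 cos 15° = 12.65
Leg 2 (348°, 16.6 nmi): east 16.6 sin 348° = -3.45, north 16.6 cos 348° = 16.24
Net displacement: -0.06 east, 28.89 north. Direction back to start is (0.06, -28.89): bearing = atan2(0.06, -28.89) mod 360° = 179.88° ≈ 180°.

180°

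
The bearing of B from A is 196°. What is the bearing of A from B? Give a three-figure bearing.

016°

Back-bearing = 196° − 180° = 016°.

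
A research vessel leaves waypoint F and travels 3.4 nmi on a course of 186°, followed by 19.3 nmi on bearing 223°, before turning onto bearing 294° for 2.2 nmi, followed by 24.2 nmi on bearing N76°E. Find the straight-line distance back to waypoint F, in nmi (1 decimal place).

Leg 1 (186°, 3.4 nmi): east 3.4 sin 186° = -0.36, north 3.4 cos 186° = -3.38
Leg 2 (223°, 19.3 nmi): east 19.3 sin 223° = -13.16, north 19.3 cos 223° = -14.12
Leg 3 (294°, 2.2 nmi): east 2.2 sin 294° = -2.01, north 2.2 cos 294° = 0.89
Leg 4 (N76°E, 24.2 nmi): east 24.2 sin 76° = 23.48, north 24.2 cos 76° = 5.85
Net: 7.95 east, -10.75 north. Distance = √((7.95)² + (-10.75)²) = 13.370 nmi.

13.4 nmi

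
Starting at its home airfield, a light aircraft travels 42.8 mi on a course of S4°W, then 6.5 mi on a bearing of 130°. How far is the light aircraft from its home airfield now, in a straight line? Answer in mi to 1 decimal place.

46.9 mi

Leg 1 (S4°W, 42.8 mi): east 42.8 sin 184° = -2.99, north 42.8 cos 184° = -42.70
Leg 2 (130°, 6.5 mi): east 6.5 sin 130° = 4.98, north 6.5 cos 130° = -4.18
Net: 1.99 east, -46.87 north. Distance = √((1.99)² + (-46.87)²) = 46.916 mi.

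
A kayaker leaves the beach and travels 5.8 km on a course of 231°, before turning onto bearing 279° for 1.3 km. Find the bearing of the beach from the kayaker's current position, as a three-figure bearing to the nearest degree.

059°

Leg 1 (231°, 5.8 km): east 5.8 sin 231° = -4.51, north 5.8 cos 231° = -3.65
Leg 2 (279°, 1.3 km): east 1.3 sin 279° = -1.28, north 1.3 cos 279° = 0.20
Net displacement: -5.79 east, -3.45 north. Direction back to start is (5.79, 3.45): bearing = atan2(5.79, 3.45) mod 360° = 59.24° ≈ 059°.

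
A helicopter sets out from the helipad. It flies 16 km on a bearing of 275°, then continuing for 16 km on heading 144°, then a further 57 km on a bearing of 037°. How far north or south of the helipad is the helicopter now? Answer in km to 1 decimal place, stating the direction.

34.0 km north

Leg 1 (275°, 16 km): east 16 sin 275° = -15.94, north 16 cos 275° = 1.39
Leg 2 (144°, 16 km): east 16 sin 144° = 9.40, north 16 cos 144° = -12.94
Leg 3 (037°, 57 km): east 57 sin 37° = 34.30, north 57 cos 37° = 45.52
Net north component: 33.97 km.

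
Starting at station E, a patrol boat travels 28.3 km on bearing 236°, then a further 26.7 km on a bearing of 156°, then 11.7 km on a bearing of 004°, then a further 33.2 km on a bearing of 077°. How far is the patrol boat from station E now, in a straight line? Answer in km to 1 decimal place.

Leg 1 (236°, 28.3 km): east 28.3 sin 236° = -23.46, north 28.3 cos 236° = -15.83
Leg 2 (156°, 26.7 km): east 26.7 sin 156° = 10.86, north 26.7 cos 156° = -24.39
Leg 3 (004°, 11.7 km): east 11.7 sin 4° = 0.82, north 11.7 cos 4° = 11.67
Leg 4 (077°, 33.2 km): east 33.2 sin 77° = 32.35, north 33.2 cos 77° = 7.47
Net: 20.56 east, -21.08 north. Distance = √((20.56)² + (-21.08)²) = 29.446 km.

29.4 km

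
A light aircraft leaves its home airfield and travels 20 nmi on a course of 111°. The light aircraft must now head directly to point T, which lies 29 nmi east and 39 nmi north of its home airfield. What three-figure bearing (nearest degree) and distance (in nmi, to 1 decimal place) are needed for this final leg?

Leg 1 (111°, 20 nmi): east 20 sin 111° = 18.67, north 20 cos 111° = -7.17
Current position: (18.67, -7.17). Target: (29, 39). Remaining: Δeast = 10.33, Δnorth = 46.17.
Bearing = atan2(10.33, 46.17) mod 360° = 12.61°; distance = √((10.33)² + (46.17)²) = 47.309 nmi.

013°, 47.3 nmi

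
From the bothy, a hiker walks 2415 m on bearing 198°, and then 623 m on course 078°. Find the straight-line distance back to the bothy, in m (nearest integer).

Leg 1 (198°, 2415 m): east 2415 sin 198° = -746.28, north 2415 cos 198° = -2296.80
Leg 2 (078°, 623 m): east 623 sin 78° = 609.39, north 623 cos 78° = 129.53
Net: -136.89 east, -2167.27 north. Distance = √((-136.89)² + (-2167.27)²) = 2171.591 m.

2172 m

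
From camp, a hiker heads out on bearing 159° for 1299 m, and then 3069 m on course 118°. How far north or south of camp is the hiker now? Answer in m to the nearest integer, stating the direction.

2654 m south

Leg 1 (159°, 1299 m): east 1299 sin 159° = 465.52, north 1299 cos 159° = -1212.72
Leg 2 (118°, 3069 m): east 3069 sin 118° = 2709.77, north 3069 cos 118° = -1440.81
Net north component: -2653.53 m.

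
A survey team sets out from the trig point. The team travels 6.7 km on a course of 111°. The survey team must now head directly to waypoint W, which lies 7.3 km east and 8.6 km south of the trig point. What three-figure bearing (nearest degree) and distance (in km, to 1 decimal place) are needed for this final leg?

170°, 6.3 km

Leg 1 (111°, 6.7 km): east 6.7 sin 111° = 6.25, north 6.7 cos 111° = -2.40
Current position: (6.25, -2.40). Target: (7.3, -8.6). Remaining: Δeast = 1.05, Δnorth = -6.20.
Bearing = atan2(1.05, -6.20) mod 360° = 170.43°; distance = √((1.05)² + (-6.20)²) = 6.286 km.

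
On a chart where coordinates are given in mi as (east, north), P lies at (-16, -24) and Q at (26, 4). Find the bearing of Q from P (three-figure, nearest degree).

Δeast = 26 − -16 = 42.00; Δnorth = 4 − -24 = 28.00.
Bearing = atan2(Δeast, Δnorth) mod 360° = 56.31° ≈ 056°.

056°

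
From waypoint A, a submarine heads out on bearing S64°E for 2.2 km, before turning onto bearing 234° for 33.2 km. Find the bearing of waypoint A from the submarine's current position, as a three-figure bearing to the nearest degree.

051°

Leg 1 (S64°E, 2.2 km): east 2.2 sin 116° = 1.98, north 2.2 cos 116° = -0.96
Leg 2 (234°, 33.2 km): east 33.2 sin 234° = -26.86, north 33.2 cos 234° = -19.51
Net displacement: -24.88 east, -20.48 north. Direction back to start is (24.88, 20.48): bearing = atan2(24.88, 20.48) mod 360° = 50.54° ≈ 051°.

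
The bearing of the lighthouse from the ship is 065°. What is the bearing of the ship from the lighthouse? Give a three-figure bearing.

Back-bearing = 065° + 180° = 245°.

245°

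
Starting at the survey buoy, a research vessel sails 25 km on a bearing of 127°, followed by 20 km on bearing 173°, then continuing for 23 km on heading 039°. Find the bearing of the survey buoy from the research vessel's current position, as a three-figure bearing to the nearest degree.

Leg 1 (127°, 25 km): east 25 sin 127° = 19.97, north 25 cos 127° = -15.05
Leg 2 (173°, 20 km): east 20 sin 173° = 2.44, north 20 cos 173° = -19.85
Leg 3 (039°, 23 km): east 23 sin 39° = 14.47, north 23 cos 39° = 17.87
Net displacement: 36.88 east, -17.02 north. Direction back to start is (-36.88, 17.02): bearing = atan2(-36.88, 17.02) mod 360° = 294.78° ≈ 295°.

295°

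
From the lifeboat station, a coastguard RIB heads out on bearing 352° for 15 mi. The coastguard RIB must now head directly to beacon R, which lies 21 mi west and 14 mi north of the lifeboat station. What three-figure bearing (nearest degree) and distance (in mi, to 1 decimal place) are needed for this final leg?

Leg 1 (352°, 15 mi): east 15 sin 352° = -2.09, north 15 cos 352° = 14.85
Current position: (-2.09, 14.85). Target: (-21, 14). Remaining: Δeast = -18.91, Δnorth = -0.85.
Bearing = atan2(-18.91, -0.85) mod 360° = 267.41°; distance = √((-18.91)² + (-0.85)²) = 18.932 mi.

267°, 18.9 mi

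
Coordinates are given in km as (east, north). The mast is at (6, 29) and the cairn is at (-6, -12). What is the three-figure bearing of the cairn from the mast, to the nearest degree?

196°

Δeast = -6 − 6 = -12.00; Δnorth = -12 − 29 = -41.00.
Bearing = atan2(Δeast, Δnorth) mod 360° = 196.31° ≈ 196°.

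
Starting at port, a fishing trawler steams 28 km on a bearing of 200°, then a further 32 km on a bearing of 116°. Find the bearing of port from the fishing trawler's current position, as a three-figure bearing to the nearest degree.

Leg 1 (200°, 28 km): east 28 sin 200° = -9.58, north 28 cos 200° = -26.31
Leg 2 (116°, 32 km): east 32 sin 116° = 28.76, north 32 cos 116° = -14.03
Net displacement: 19.18 east, -40.34 north. Direction back to start is (-19.18, 40.34): bearing = atan2(-19.18, 40.34) mod 360° = 334.56° ≈ 335°.

335°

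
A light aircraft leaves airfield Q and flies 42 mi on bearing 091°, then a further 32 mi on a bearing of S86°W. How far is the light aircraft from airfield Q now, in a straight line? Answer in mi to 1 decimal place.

10.5 mi

Leg 1 (091°, 42 mi): east 42 sin 91° = 41.99, north 42 cos 91° = -0.73
Leg 2 (S86°W, 32 mi): east 32 sin 266° = -31.92, north 32 cos 266° = -2.23
Net: 10.07 east, -2.97 north. Distance = √((10.07)² + (-2.97)²) = 10.499 mi.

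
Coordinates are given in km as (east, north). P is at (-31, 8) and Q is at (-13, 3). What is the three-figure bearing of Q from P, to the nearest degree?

106°

Δeast = -13 − -31 = 18.00; Δnorth = 3 − 8 = -5.00.
Bearing = atan2(Δeast, Δnorth) mod 360° = 105.52° ≈ 106°.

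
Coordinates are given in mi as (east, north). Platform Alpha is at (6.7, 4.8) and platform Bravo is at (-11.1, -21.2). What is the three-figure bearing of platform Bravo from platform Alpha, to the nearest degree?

214°

Δeast = -11.1 − 6.7 = -17.80; Δnorth = -21.2 − 4.8 = -26.00.
Bearing = atan2(Δeast, Δnorth) mod 360° = 214.40° ≈ 214°.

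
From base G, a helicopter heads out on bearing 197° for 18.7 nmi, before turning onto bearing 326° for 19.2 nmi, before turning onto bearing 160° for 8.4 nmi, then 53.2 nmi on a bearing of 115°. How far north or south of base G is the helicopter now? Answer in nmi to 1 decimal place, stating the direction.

32.3 nmi south

Leg 1 (197°, 18.7 nmi): east 18.7 sin 197° = -5.47, north 18.7 cos 197° = -17.88
Leg 2 (326°, 19.2 nmi): east 19.2 sin 326° = -10.74, north 19.2 cos 326° = 15.92
Leg 3 (160°, 8.4 nmi): east 8.4 sin 160° = 2.87, north 8.4 cos 160° = -7.89
Leg 4 (115°, 53.2 nmi): east 53.2 sin 115° = 48.22, north 53.2 cos 115° = -22.48
Net north component: -32.34 nmi.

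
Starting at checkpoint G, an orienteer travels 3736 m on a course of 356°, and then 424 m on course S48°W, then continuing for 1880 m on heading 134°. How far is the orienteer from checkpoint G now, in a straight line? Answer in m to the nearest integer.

Leg 1 (356°, 3736 m): east 3736 sin 356° = -260.61, north 3736 cos 356° = 3726.90
Leg 2 (S48°W, 424 m): east 424 sin 228° = -315.09, north 424 cos 228° = -283.71
Leg 3 (134°, 1880 m): east 1880 sin 134° = 1352.36, north 1880 cos 134° = -1305.96
Net: 776.66 east, 2137.23 north. Distance = √((776.66)² + (2137.23)²) = 2273.971 m.

2274 m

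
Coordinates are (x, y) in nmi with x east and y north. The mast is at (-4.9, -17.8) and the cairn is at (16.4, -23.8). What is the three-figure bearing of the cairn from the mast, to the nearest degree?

106°

Δeast = 16.4 − -4.9 = 21.30; Δnorth = -23.8 − -17.8 = -6.00.
Bearing = atan2(Δeast, Δnorth) mod 360° = 105.73° ≈ 106°.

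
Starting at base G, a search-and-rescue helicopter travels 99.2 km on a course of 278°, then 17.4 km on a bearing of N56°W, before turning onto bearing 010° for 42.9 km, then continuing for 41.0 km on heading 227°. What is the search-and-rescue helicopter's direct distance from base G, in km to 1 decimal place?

Leg 1 (278°, 99.2 km): east 99.2 sin 278° = -98.23, north 99.2 cos 278° = 13.81
Leg 2 (N56°W, 17.4 km): east 17.4 sin 304° = -14.43, north 17.4 cos 304° = 9.73
Leg 3 (010°, 42.9 km): east 42.9 sin 10° = 7.45, north 42.9 cos 10° = 42.25
Leg 4 (227°, 41.0 km): east 41.0 sin 227° = -29.99, north 41.0 cos 227° = -27.96
Net: -135.20 east, 37.82 north. Distance = √((-135.20)² + (37.82)²) = 140.387 km.

140.4 km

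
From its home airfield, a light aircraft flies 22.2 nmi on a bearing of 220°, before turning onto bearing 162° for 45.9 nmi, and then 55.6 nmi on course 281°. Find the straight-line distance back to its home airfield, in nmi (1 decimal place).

74.1 nmi

Leg 1 (220°, 22.2 nmi): east 22.2 sin 220° = -14.27, north 22.2 cos 220° = -17.01
Leg 2 (162°, 45.9 nmi): east 45.9 sin 162° = 14.18, north 45.9 cos 162° = -43.65
Leg 3 (281°, 55.6 nmi): east 55.6 sin 281° = -54.58, north 55.6 cos 281° = 10.61
Net: -54.66 east, -50.05 north. Distance = √((-54.66)² + (-50.05)²) = 74.117 nmi.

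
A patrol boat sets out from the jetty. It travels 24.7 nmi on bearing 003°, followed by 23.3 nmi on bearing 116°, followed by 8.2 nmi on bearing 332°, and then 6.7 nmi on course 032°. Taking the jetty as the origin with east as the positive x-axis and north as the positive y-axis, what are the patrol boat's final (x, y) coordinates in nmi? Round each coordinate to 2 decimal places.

(21.94, 27.37)

Leg 1 (003°, 24.7 nmi): east 24.7 sin 3° = 1.29, north 24.7 cos 3° = 24.67
Leg 2 (116°, 23.3 nmi): east 23.3 sin 116° = 20.94, north 23.3 cos 116° = -10.21
Leg 3 (332°, 8.2 nmi): east 8.2 sin 332° = -3.85, north 8.2 cos 332° = 7.24
Leg 4 (032°, 6.7 nmi): east 6.7 sin 32° = 3.55, north 6.7 cos 32° = 5.68
Summing: 21.94 nmi east, 27.37 nmi north → (21.94, 27.37).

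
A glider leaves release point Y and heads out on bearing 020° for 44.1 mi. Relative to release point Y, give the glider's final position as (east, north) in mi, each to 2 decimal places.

Leg 1 (020°, 44.1 mi): east 44.1 sin 20° = 15.08, north 44.1 cos 20° = 41.44
Summing: 15.08 mi east, 41.44 mi north → (15.08, 41.44).

(15.08, 41.44)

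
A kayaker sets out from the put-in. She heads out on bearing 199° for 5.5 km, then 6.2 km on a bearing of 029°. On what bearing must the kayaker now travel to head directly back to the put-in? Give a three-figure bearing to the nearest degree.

260°

Leg 1 (199°, 5.5 km): east 5.5 sin 199° = -1.79, north 5.5 cos 199° = -5.20
Leg 2 (029°, 6.2 km): east 6.2 sin 29° = 3.01, north 6.2 cos 29° = 5.42
Net displacement: 1.22 east, 0.22 north. Direction back to start is (-1.22, -0.22): bearing = atan2(-1.22, -0.22) mod 360° = 259.63° ≈ 260°.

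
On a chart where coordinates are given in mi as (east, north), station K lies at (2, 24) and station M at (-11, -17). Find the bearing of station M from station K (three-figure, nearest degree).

198°

Δeast = -11 − 2 = -13.00; Δnorth = -17 − 24 = -41.00.
Bearing = atan2(Δeast, Δnorth) mod 360° = 197.59° ≈ 198°.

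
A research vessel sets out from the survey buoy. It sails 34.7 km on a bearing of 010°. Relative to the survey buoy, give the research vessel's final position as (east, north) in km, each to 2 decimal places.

(6.03, 34.17)

Leg 1 (010°, 34.7 km): east 34.7 sin 10° = 6.03, north 34.7 cos 10° = 34.17
Summing: 6.03 km east, 34.17 km north → (6.03, 34.17).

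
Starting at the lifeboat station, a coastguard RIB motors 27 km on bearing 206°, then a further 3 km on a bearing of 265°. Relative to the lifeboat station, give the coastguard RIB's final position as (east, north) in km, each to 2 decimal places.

Leg 1 (206°, 27 km): east 27 sin 206° = -11.84, north 27 cos 206° = -24.27
Leg 2 (265°, 3 km): east 3 sin 265° = -2.99, north 3 cos 265° = -0.26
Summing: -14.82 km east, -24.53 km north → (-14.82, -24.53).

(-14.82, -24.53)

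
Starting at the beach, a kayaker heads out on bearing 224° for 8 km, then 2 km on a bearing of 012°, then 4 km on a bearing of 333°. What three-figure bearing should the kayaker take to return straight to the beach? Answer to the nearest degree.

Leg 1 (224°, 8 km): east 8 sin 224° = -5.56, north 8 cos 224° = -5.75
Leg 2 (012°, 2 km): east 2 sin 12° = 0.42, north 2 cos 12° = 1.96
Leg 3 (333°, 4 km): east 4 sin 333° = -1.82, north 4 cos 333° = 3.56
Net displacement: -6.96 east, -0.23 north. Direction back to start is (6.96, 0.23): bearing = atan2(6.96, 0.23) mod 360° = 88.07° ≈ 088°.

088°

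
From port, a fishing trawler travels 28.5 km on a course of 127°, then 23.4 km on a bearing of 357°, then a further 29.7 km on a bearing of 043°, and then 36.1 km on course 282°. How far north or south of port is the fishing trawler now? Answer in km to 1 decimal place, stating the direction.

35.4 km north

Leg 1 (127°, 28.5 km): east 28.5 sin 127° = 22.76, north 28.5 cos 127° = -17.15
Leg 2 (357°, 23.4 km): east 23.4 sin 357° = -1.22, north 23.4 cos 357° = 23.37
Leg 3 (043°, 29.7 km): east 29.7 sin 43° = 20.26, north 29.7 cos 43° = 21.72
Leg 4 (282°, 36.1 km): east 36.1 sin 282° = -35.31, north 36.1 cos 282° = 7.51
Net north component: 35.44 km.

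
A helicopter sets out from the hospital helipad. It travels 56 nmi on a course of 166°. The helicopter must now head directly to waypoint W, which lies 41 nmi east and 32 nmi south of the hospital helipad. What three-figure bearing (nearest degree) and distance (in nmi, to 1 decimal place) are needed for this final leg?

051°, 35.4 nmi

Leg 1 (166°, 56 nmi): east 56 sin 166° = 13.55, north 56 cos 166° = -54.34
Current position: (13.55, -54.34). Target: (41, -32). Remaining: Δeast = 27.45, Δnorth = 22.34.
Bearing = atan2(27.45, 22.34) mod 360° = 50.87°; distance = √((27.45)² + (22.34)²) = 35.391 nmi.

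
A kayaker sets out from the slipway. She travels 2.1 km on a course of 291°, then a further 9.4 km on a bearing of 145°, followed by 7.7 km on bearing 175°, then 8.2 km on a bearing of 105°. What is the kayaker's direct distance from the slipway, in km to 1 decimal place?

Leg 1 (291°, 2.1 km): east 2.1 sin 291° = -1.96, north 2.1 cos 291° = 0.75
Leg 2 (145°, 9.4 km): east 9.4 sin 145° = 5.39, north 9.4 cos 145° = -7.70
Leg 3 (175°, 7.7 km): east 7.7 sin 175° = 0.67, north 7.7 cos 175° = -7.67
Leg 4 (105°, 8.2 km): east 8.2 sin 105° = 7.92, north 8.2 cos 105° = -2.12
Net: 12.02 east, -16.74 north. Distance = √((12.02)² + (-16.74)²) = 20.610 km.

20.6 km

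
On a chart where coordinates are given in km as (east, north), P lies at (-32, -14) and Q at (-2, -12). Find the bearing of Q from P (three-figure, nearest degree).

086°

Δeast = -2 − -32 = 30.00; Δnorth = -12 − -14 = 2.00.
Bearing = atan2(Δeast, Δnorth) mod 360° = 86.19° ≈ 086°.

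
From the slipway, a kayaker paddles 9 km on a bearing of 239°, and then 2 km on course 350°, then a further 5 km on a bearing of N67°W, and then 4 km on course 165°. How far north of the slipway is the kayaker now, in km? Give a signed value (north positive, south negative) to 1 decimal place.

-4.6 km

Leg 1 (239°, 9 km): east 9 sin 239° = -7.71, north 9 cos 239° = -4.64
Leg 2 (350°, 2 km): east 2 sin 350° = -0.35, north 2 cos 350° = 1.97
Leg 3 (N67°W, 5 km): east 5 sin 293° = -4.60, north 5 cos 293° = 1.95
Leg 4 (165°, 4 km): east 4 sin 165° = 1.04, north 4 cos 165° = -3.86
Net north component: -4.58 km.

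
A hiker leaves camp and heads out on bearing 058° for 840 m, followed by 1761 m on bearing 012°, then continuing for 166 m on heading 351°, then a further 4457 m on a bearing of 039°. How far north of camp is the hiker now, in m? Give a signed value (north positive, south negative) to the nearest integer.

5795 m

Leg 1 (058°, 840 m): east 840 sin 58° = 712.36, north 840 cos 58° = 445.13
Leg 2 (012°, 1761 m): east 1761 sin 12° = 366.13, north 1761 cos 12° = 1722.52
Leg 3 (351°, 166 m): east 166 sin 351° = -25.97, north 166 cos 351° = 163.96
Leg 4 (039°, 4457 m): east 4457 sin 39° = 2804.88, north 4457 cos 39° = 3463.74
Net north component: 5795.35 m.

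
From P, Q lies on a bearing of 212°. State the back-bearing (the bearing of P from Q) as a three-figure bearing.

Back-bearing = 212° − 180° = 032°.

032°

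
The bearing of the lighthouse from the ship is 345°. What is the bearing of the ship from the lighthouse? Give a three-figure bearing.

Back-bearing = 345° − 180° = 165°.

165°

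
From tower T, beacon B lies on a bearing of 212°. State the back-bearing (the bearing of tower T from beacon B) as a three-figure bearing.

032°

Back-bearing = 212° − 180° = 032°.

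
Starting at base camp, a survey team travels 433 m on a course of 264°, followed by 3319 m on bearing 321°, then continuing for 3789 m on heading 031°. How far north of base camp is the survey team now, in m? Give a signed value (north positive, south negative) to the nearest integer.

5782 m

Leg 1 (264°, 433 m): east 433 sin 264° = -430.63, north 433 cos 264° = -45.26
Leg 2 (321°, 3319 m): east 3319 sin 321° = -2088.71, north 3319 cos 321° = 2579.35
Leg 3 (031°, 3789 m): east 3789 sin 31° = 1951.48, north 3789 cos 31° = 3247.81
Net north component: 5781.89 m.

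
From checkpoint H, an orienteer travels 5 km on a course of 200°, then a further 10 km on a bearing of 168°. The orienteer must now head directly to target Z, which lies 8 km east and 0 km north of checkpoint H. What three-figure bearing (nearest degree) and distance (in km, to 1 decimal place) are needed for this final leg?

Leg 1 (200°, 5 km): east 5 sin 200° = -1.71, north 5 cos 200° = -4.70
Leg 2 (168°, 10 km): east 10 sin 168° = 2.08, north 10 cos 168° = -9.78
Current position: (0.37, -14.48). Target: (8, 0). Remaining: Δeast = 7.63, Δnorth = 14.48.
Bearing = atan2(7.63, 14.48) mod 360° = 27.79°; distance = √((7.63)² + (14.48)²) = 16.368 km.

028°, 16.4 km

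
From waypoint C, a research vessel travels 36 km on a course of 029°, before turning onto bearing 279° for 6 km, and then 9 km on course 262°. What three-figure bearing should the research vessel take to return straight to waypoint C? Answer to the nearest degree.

185°

Leg 1 (029°, 36 km): east 36 sin 29° = 17.45, north 36 cos 29° = 31.49
Leg 2 (279°, 6 km): east 6 sin 279° = -5.93, north 6 cos 279° = 0.94
Leg 3 (262°, 9 km): east 9 sin 262° = -8.91, north 9 cos 262° = -1.25
Net displacement: 2.61 east, 31.17 north. Direction back to start is (-2.61, -31.17): bearing = atan2(-2.61, -31.17) mod 360° = 184.79° ≈ 185°.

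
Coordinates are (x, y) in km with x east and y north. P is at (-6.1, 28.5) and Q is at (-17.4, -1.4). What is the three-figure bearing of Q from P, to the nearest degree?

Δeast = -17.4 − -6.1 = -11.30; Δnorth = -1.4 − 28.5 = -29.90.
Bearing = atan2(Δeast, Δnorth) mod 360° = 200.70° ≈ 201°.

201°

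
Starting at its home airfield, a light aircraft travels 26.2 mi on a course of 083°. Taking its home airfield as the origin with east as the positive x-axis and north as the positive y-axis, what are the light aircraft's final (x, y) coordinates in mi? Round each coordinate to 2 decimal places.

Leg 1 (083°, 26.2 mi): east 26.2 sin 83° = 26.00, north 26.2 cos 83° = 3.19
Summing: 26.00 mi east, 3.19 mi north → (26.00, 3.19).

(26.00, 3.19)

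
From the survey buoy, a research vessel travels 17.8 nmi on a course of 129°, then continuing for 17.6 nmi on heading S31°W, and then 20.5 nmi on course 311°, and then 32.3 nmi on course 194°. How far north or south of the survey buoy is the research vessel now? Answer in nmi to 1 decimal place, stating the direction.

Leg 1 (129°, 17.8 nmi): east 17.8 sin 129° = 13.83, north 17.8 cos 129° = -11.20
Leg 2 (S31°W, 17.6 nmi): east 17.6 sin 211° = -9.06, north 17.6 cos 211° = -15.09
Leg 3 (311°, 20.5 nmi): east 20.5 sin 311° = -15.47, north 20.5 cos 311° = 13.45
Leg 4 (194°, 32.3 nmi): east 32.3 sin 194° = -7.81, north 32.3 cos 194° = -31.34
Net north component: -44.18 nmi.

44.2 nmi south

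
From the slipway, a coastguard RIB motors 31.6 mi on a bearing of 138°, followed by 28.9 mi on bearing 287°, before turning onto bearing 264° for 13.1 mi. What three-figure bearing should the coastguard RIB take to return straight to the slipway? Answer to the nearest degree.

050°

Leg 1 (138°, 31.6 mi): east 31.6 sin 138° = 21.14, north 31.6 cos 138° = -23.48
Leg 2 (287°, 28.9 mi): east 28.9 sin 287° = -27.64, north 28.9 cos 287° = 8.45
Leg 3 (264°, 13.1 mi): east 13.1 sin 264° = -13.03, north 13.1 cos 264° = -1.37
Net displacement: -19.52 east, -16.40 north. Direction back to start is (19.52, 16.40): bearing = atan2(19.52, 16.40) mod 360° = 49.96° ≈ 050°.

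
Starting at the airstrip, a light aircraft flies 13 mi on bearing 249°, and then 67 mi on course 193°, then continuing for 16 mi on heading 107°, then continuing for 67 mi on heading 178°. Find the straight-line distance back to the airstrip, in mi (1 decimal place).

Leg 1 (249°, 13 mi): east 13 sin 249° = -12.14, north 13 cos 249° = -4.66
Leg 2 (193°, 67 mi): east 67 sin 193° = -15.07, north 67 cos 193° = -65.28
Leg 3 (107°, 16 mi): east 16 sin 107° = 15.30, north 16 cos 107° = -4.68
Leg 4 (178°, 67 mi): east 67 sin 178° = 2.34, north 67 cos 178° = -66.96
Net: -9.57 east, -141.58 north. Distance = √((-9.57)² + (-141.58)²) = 141.902 mi.

141.9 mi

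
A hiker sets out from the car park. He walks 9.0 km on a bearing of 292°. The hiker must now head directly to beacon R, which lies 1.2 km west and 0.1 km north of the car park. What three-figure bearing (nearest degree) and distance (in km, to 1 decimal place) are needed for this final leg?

115°, 7.9 km

Leg 1 (292°, 9.0 km): east 9.0 sin 292° = -8.34, north 9.0 cos 292° = 3.37
Current position: (-8.34, 3.37). Target: (-1.2, 0.1). Remaining: Δeast = 7.14, Δnorth = -3.27.
Bearing = atan2(7.14, -3.27) mod 360° = 114.60°; distance = √((7.14)² + (-3.27)²) = 7.858 km.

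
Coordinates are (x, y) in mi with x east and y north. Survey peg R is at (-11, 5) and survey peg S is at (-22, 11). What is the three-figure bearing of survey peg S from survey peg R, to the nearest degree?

Δeast = -22 − -11 = -11.00; Δnorth = 11 − 5 = 6.00.
Bearing = atan2(Δeast, Δnorth) mod 360° = 298.61° ≈ 299°.

299°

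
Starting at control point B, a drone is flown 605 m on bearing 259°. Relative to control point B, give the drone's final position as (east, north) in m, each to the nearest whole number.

Leg 1 (259°, 605 m): east 605 sin 259° = -593.88, north 605 cos 259° = -115.44
Summing: -593.88 m east, -115.44 m north → (-594, -115).

(-594, -115)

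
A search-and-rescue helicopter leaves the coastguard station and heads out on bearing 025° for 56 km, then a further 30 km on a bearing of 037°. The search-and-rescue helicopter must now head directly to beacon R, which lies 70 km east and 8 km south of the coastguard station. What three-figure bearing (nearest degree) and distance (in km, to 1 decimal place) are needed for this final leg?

161°, 87.4 km

Leg 1 (025°, 56 km): east 56 sin 25° = 23.67, north 56 cos 25° = 50.75
Leg 2 (037°, 30 km): east 30 sin 37° = 18.05, north 30 cos 37° = 23.96
Current position: (41.72, 74.71). Target: (70, -8). Remaining: Δeast = 28.28, Δnorth = -82.71.
Bearing = atan2(28.28, -82.71) mod 360° = 161.12°; distance = √((28.28)² + (-82.71)²) = 87.413 km.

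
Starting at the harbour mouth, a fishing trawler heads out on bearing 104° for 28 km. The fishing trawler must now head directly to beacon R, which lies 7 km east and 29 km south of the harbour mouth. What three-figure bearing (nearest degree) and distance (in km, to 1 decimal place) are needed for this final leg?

Leg 1 (104°, 28 km): east 28 sin 104° = 27.17, north 28 cos 104° = -6.77
Current position: (27.17, -6.77). Target: (7, -29). Remaining: Δeast = -20.17, Δnorth = -22.23.
Bearing = atan2(-20.17, -22.23) mod 360° = 222.22°; distance = √((-20.17)² + (-22.23)²) = 30.013 km.

222°, 30.0 km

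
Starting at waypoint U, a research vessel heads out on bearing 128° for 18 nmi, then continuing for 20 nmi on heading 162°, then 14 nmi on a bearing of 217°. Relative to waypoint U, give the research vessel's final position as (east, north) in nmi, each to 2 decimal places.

Leg 1 (128°, 18 nmi): east 18 sin 128° = 14.18, north 18 cos 128° = -11.08
Leg 2 (162°, 20 nmi): east 20 sin 162° = 6.18, north 20 cos 162° = -19.02
Leg 3 (217°, 14 nmi): east 14 sin 217° = -8.43, north 14 cos 217° = -11.18
Summing: 11.94 nmi east, -41.28 nmi north → (11.94, -41.28).

(11.94, -41.28)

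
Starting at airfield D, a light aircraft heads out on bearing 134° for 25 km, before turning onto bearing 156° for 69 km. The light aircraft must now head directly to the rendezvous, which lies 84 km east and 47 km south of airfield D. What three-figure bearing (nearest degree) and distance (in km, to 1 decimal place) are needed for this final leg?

049°, 50.6 km

Leg 1 (134°, 25 km): east 25 sin 134° = 17.98, north 25 cos 134° = -17.37
Leg 2 (156°, 69 km): east 69 sin 156° = 28.06, north 69 cos 156° = -63.03
Current position: (46.05, -80.40). Target: (84, -47). Remaining: Δeast = 37.95, Δnorth = 33.40.
Bearing = atan2(37.95, 33.40) mod 360° = 48.65°; distance = √((37.95)² + (33.40)²) = 50.557 km.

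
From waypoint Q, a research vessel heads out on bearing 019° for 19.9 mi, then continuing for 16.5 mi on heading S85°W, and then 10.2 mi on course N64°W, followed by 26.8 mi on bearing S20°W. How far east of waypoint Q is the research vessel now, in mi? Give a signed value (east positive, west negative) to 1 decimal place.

Leg 1 (019°, 19.9 mi): east 19.9 sin 19° = 6.48, north 19.9 cos 19° = 18.82
Leg 2 (S85°W, 16.5 mi): east 16.5 sin 265° = -16.44, north 16.5 cos 265° = -1.44
Leg 3 (N64°W, 10.2 mi): east 10.2 sin 296° = -9.17, north 10.2 cos 296° = 4.47
Leg 4 (S20°W, 26.8 mi): east 26.8 sin 200° = -9.17, north 26.8 cos 200° = -25.18
Net east component: -28.29 mi.

-28.3 mi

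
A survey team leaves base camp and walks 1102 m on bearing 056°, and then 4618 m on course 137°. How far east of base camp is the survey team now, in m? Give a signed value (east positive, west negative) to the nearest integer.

4063 m

Leg 1 (056°, 1102 m): east 1102 sin 56° = 913.60, north 1102 cos 56° = 616.23
Leg 2 (137°, 4618 m): east 4618 sin 137° = 3149.47, north 4618 cos 137° = -3377.39
Net east component: 4063.07 m.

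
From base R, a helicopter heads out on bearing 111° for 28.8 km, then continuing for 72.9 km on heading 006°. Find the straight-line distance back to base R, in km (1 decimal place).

71.1 km

Leg 1 (111°, 28.8 km): east 28.8 sin 111° = 26.89, north 28.8 cos 111° = -10.32
Leg 2 (006°, 72.9 km): east 72.9 sin 6° = 7.62, north 72.9 cos 6° = 72.50
Net: 34.51 east, 62.18 north. Distance = √((34.51)² + (62.18)²) = 71.113 km.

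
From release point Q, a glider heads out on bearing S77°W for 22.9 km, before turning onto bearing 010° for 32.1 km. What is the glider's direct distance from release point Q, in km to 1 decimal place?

Leg 1 (S77°W, 22.9 km): east 22.9 sin 257° = -22.31, north 22.9 cos 257° = -5.15
Leg 2 (010°, 32.1 km): east 32.1 sin 10° = 5.57, north 32.1 cos 10° = 31.61
Net: -16.74 east, 26.46 north. Distance = √((-16.74)² + (26.46)²) = 31.311 km.

31.3 km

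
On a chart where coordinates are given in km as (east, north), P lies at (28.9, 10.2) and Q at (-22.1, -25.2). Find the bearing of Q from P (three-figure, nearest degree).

235°

Δeast = -22.1 − 28.9 = -51.00; Δnorth = -25.2 − 10.2 = -35.40.
Bearing = atan2(Δeast, Δnorth) mod 360° = 235.23° ≈ 235°.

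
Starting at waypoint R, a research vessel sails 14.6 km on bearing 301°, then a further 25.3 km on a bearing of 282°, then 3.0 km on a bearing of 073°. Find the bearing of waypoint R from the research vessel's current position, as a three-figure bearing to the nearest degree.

112°

Leg 1 (301°, 14.6 km): east 14.6 sin 301° = -12.51, north 14.6 cos 301° = 7.52
Leg 2 (282°, 25.3 km): east 25.3 sin 282° = -24.75, north 25.3 cos 282° = 5.26
Leg 3 (073°, 3.0 km): east 3.0 sin 73° = 2.87, north 3.0 cos 73° = 0.88
Net displacement: -34.39 east, 13.66 north. Direction back to start is (34.39, -13.66): bearing = atan2(34.39, -13.66) mod 360° = 111.66° ≈ 112°.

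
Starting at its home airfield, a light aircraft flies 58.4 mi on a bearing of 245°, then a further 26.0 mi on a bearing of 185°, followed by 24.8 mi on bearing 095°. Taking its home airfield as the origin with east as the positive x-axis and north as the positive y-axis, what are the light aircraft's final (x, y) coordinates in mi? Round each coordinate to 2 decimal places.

(-30.49, -52.74)

Leg 1 (245°, 58.4 mi): east 58.4 sin 245° = -52.93, north 58.4 cos 245° = -24.68
Leg 2 (185°, 26.0 mi): east 26.0 sin 185° = -2.27, north 26.0 cos 185° = -25.90
Leg 3 (095°, 24.8 mi): east 24.8 sin 95° = 24.71, north 24.8 cos 95° = -2.16
Summing: -30.49 mi east, -52.74 mi north → (-30.49, -52.74).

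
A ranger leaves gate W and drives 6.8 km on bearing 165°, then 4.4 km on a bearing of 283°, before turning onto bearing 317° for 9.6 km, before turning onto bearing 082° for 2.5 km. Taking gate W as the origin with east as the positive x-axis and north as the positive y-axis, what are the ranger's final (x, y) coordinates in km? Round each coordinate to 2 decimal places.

(-6.60, 1.79)

Leg 1 (165°, 6.8 km): east 6.8 sin 165° = 1.76, north 6.8 cos 165° = -6.57
Leg 2 (283°, 4.4 km): east 4.4 sin 283° = -4.29, north 4.4 cos 283° = 0.99
Leg 3 (317°, 9.6 km): east 9.6 sin 317° = -6.55, north 9.6 cos 317° = 7.02
Leg 4 (082°, 2.5 km): east 2.5 sin 82° = 2.48, north 2.5 cos 82° = 0.35
Summing: -6.60 km east, 1.79 km north → (-6.60, 1.79).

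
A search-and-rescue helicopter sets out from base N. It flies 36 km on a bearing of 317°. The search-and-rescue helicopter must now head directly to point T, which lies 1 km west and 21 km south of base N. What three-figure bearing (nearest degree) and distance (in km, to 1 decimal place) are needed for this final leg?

154°, 52.9 km

Leg 1 (317°, 36 km): east 36 sin 317° = -24.55, north 36 cos 317° = 26.33
Current position: (-24.55, 26.33). Target: (-1, -21). Remaining: Δeast = 23.55, Δnorth = -47.33.
Bearing = atan2(23.55, -47.33) mod 360° = 153.54°; distance = √((23.55)² + (-47.33)²) = 52.865 km.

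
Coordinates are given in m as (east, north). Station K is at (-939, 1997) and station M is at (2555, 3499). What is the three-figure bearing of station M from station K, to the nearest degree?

067°

Δeast = 2555 − -939 = 3494.00; Δnorth = 3499 − 1997 = 1502.00.
Bearing = atan2(Δeast, Δnorth) mod 360° = 66.74° ≈ 067°.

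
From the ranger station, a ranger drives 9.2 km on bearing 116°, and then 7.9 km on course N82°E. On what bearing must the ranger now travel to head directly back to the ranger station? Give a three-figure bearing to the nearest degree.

Leg 1 (116°, 9.2 km): east 9.2 sin 116° = 8.27, north 9.2 cos 116° = -4.03
Leg 2 (N82°E, 7.9 km): east 7.9 sin 82° = 7.82, north 7.9 cos 82° = 1.10
Net displacement: 16.09 east, -2.93 north. Direction back to start is (-16.09, 2.93): bearing = atan2(-16.09, 2.93) mod 360° = 280.33° ≈ 280°.

280°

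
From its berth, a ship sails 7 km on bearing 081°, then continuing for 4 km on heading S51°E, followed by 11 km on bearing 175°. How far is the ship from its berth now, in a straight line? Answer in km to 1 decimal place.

Leg 1 (081°, 7 km): east 7 sin 81° = 6.91, north 7 cos 81° = 1.10
Leg 2 (S51°E, 4 km): east 4 sin 129° = 3.11, north 4 cos 129° = -2.52
Leg 3 (175°, 11 km): east 11 sin 175° = 0.96, north 11 cos 175° = -10.96
Net: 10.98 east, -12.38 north. Distance = √((10.98)² + (-12.38)²) = 16.549 km.

16.5 km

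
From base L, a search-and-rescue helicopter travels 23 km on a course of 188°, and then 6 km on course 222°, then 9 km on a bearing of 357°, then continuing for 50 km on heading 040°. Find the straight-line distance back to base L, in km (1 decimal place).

Leg 1 (188°, 23 km): east 23 sin 188° = -3.20, north 23 cos 188° = -22.78
Leg 2 (222°, 6 km): east 6 sin 222° = -4.01, north 6 cos 222° = -4.46
Leg 3 (357°, 9 km): east 9 sin 357° = -0.47, north 9 cos 357° = 8.99
Leg 4 (040°, 50 km): east 50 sin 40° = 32.14, north 50 cos 40° = 38.30
Net: 24.45 east, 20.05 north. Distance = √((24.45)² + (20.05)²) = 31.625 km.

31.6 km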